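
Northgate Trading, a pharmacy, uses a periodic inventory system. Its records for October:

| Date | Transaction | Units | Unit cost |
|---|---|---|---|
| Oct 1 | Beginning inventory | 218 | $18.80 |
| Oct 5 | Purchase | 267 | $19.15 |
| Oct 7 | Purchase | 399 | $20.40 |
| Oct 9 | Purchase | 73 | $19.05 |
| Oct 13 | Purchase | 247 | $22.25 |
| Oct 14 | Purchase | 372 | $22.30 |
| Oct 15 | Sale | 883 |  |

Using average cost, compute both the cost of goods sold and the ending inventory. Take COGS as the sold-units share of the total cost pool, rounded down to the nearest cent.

COGS = $18,227.59; ending inventory = $14,305.46

Oct 15, sell 883: 883/1576 × $32,533.05 → $18,227.59
Ending inventory (cost pool remaining) = $14,305.46
Check: goods available $32,533.05 = COGS $18,227.59 + ending $14,305.46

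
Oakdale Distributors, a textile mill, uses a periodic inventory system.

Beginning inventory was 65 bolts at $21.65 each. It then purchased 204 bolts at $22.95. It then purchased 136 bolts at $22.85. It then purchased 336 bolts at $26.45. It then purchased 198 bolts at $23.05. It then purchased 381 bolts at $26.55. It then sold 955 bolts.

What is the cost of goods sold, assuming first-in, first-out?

COGS = $23,072.55

Sale 1 (955) [FIFO — oldest first]: 65 @ $21.65 + 204 @ $22.95 + 136 @ $22.85 + 336 @ $26.45 + 198 @ $23.05 + 16 @ $26.55 = $23,072.55
Ending inventory: 365 @ $26.55 = $9,690.75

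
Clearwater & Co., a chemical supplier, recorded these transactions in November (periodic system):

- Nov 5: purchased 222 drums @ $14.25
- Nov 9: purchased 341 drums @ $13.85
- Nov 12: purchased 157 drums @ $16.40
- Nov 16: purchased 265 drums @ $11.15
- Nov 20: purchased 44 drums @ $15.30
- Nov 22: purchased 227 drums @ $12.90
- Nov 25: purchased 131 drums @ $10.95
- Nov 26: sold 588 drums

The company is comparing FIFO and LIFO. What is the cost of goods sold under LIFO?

COGS = $7,109.85

FIFO COGS: 222 @ $14.25 + 341 @ $13.85 + 25 @ $16.40 = $8,296.35
LIFO COGS: 131 @ $10.95 + 227 @ $12.90 + 44 @ $15.30 + 186 @ $11.15 = $7,109.85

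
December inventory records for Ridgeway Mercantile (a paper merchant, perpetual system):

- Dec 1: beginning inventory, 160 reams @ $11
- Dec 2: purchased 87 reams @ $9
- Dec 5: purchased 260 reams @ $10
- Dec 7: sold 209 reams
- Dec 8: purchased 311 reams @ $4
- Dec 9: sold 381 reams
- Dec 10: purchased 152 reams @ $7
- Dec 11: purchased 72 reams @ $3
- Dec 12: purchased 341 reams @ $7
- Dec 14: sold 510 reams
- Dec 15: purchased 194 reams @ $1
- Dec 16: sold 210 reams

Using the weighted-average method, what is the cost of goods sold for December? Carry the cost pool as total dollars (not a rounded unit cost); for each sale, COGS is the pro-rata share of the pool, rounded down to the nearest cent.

After Dec 1: 160 on hand, pool $1,760.00 (≈ $11.0000 each)
After Dec 2: 247 on hand, pool $2,543.00 (≈ $10.2955 each)
After Dec 5: 507 on hand, pool $5,143.00 (≈ $10.1440 each)
Dec 7, sell 209: 209/507 × $5,143.00 → $2,120.09
After Dec 8: 609 on hand, pool $4,266.91 (≈ $7.0064 each)
Dec 9, sell 381: 381/609 × $4,266.91 → $2,669.44
After Dec 10: 380 on hand, pool $2,661.47 (≈ $7.0039 each)
After Dec 11: 452 on hand, pool $2,877.47 (≈ $6.3661 each)
After Dec 12: 793 on hand, pool $5,264.47 (≈ $6.6387 each)
Dec 14, sell 510: 510/793 × $5,264.47 → $3,385.72
After Dec 15: 477 on hand, pool $2,072.75 (≈ $4.3454 each)
Dec 16, sell 210: 210/477 × $2,072.75 → $912.53
Total COGS = $2,120.09 + $2,669.44 + $3,385.72 + $912.53 = $9,087.78
Ending inventory (cost pool remaining) = $1,160.22
Check: goods available $10,248.00 = COGS $9,087.78 + ending $1,160.22

COGS = $9,087.78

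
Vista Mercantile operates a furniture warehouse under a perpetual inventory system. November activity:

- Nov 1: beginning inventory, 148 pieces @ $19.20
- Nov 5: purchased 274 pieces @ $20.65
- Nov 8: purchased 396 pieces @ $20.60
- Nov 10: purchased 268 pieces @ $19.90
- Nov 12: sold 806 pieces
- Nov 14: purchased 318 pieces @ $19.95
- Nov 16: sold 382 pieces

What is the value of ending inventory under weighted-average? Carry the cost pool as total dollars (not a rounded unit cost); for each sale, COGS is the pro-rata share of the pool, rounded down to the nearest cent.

Ending inventory = $4,339.46

After Nov 1: 148 on hand, pool $2,841.60 (≈ $19.2000 each)
After Nov 5: 422 on hand, pool $8,499.70 (≈ $20.1415 each)
After Nov 8: 818 on hand, pool $16,657.30 (≈ $20.3634 each)
After Nov 10: 1086 on hand, pool $21,990.50 (≈ $20.2491 each)
Nov 12, sell 806: 806/1086 × $21,990.50 → $16,320.75
After Nov 14: 598 on hand, pool $12,013.85 (≈ $20.0901 each)
Nov 16, sell 382: 382/598 × $12,013.85 → $7,674.39
Total COGS = $16,320.75 + $7,674.39 = $23,995.14
Ending inventory (cost pool remaining) = $4,339.46
Check: goods available $28,334.60 = COGS $23,995.14 + ending $4,339.46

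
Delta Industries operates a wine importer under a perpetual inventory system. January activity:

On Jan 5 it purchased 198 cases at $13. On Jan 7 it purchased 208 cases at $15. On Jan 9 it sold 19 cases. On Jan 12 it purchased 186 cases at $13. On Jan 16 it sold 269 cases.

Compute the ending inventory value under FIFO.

Ending inventory = $4,188

Jan 9, 19 sold [FIFO — oldest first]: 19 @ $13 = $247
Jan 16, 269 sold [FIFO — oldest first]: 179 @ $13 + 90 @ $15 = $3,677
Total COGS = $247 + $3,677 = $3,924
Ending inventory: 118 @ $15 + 186 @ $13 = $4,188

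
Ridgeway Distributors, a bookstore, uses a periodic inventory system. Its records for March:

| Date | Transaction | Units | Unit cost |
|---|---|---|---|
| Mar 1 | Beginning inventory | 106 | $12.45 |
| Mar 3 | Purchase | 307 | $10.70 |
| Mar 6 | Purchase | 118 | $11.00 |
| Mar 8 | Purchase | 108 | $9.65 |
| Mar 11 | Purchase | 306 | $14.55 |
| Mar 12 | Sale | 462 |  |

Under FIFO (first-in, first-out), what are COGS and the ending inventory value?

COGS = $5,143.60; ending inventory = $6,253.50

Mar 12, 462 sold [FIFO — oldest first]: 106 @ $12.45 + 307 @ $10.70 + 49 @ $11.00 = $5,143.60
Ending inventory: 69 @ $11.00 + 108 @ $9.65 + 306 @ $14.55 = $6,253.50
Check: goods available $11,397.10 = COGS $5,143.60 + ending $6,253.50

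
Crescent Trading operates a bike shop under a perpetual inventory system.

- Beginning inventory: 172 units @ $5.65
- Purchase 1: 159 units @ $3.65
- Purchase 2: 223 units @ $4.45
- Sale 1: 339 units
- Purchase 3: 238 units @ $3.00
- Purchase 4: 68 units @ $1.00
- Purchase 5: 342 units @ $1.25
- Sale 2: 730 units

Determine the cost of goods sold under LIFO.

Sale 1 (339) [LIFO — newest first]: 223 @ $4.45 + 116 @ $3.65 = $1,415.75
Sale 2 (730) [LIFO — newest first]: 342 @ $1.25 + 68 @ $1.00 + 238 @ $3.00 + 43 @ $3.65 + 39 @ $5.65 = $1,586.80
Total COGS = $1,415.75 + $1,586.80 = $3,002.55
Ending inventory: 133 @ $5.65 = $751.45
Check: goods available $3,754.00 = COGS $3,002.55 + ending $751.45

COGS = $3,002.55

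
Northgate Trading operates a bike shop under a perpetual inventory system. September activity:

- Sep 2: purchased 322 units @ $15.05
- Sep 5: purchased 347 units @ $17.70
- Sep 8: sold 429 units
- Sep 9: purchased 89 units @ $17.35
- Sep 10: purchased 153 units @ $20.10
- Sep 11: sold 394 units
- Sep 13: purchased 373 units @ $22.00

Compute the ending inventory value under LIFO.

Sep 8, 429 sold [LIFO — newest first]: 347 @ $17.70 + 82 @ $15.05 = $7,376.00
Sep 11, 394 sold [LIFO — newest first]: 153 @ $20.10 + 89 @ $17.35 + 152 @ $15.05 = $6,907.05
Total COGS = $7,376.00 + $6,907.05 = $14,283.05
Ending inventory: 88 @ $15.05 + 373 @ $22.00 = $9,530.40

Ending inventory = $9,530.40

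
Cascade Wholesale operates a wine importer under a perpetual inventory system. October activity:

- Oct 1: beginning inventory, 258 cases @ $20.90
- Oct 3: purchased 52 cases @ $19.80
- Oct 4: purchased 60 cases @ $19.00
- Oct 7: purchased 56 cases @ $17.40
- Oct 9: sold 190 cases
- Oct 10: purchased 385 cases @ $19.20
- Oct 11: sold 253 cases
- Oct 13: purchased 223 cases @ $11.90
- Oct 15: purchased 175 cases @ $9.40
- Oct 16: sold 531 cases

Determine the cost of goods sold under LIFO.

COGS = $15,315.40

Oct 9, 190 sold [LIFO — newest first]: 56 @ $17.40 + 60 @ $19.00 + 52 @ $19.80 + 22 @ $20.90 = $3,603.80
Oct 11, 253 sold [LIFO — newest first]: 253 @ $19.20 = $4,857.60
Oct 16, 531 sold [LIFO — newest first]: 175 @ $9.40 + 223 @ $11.90 + 132 @ $19.20 + 1 @ $20.90 = $6,854.00
Total COGS = $3,603.80 + $4,857.60 + $6,854.00 = $15,315.40
Ending inventory: 235 @ $20.90 = $4,911.50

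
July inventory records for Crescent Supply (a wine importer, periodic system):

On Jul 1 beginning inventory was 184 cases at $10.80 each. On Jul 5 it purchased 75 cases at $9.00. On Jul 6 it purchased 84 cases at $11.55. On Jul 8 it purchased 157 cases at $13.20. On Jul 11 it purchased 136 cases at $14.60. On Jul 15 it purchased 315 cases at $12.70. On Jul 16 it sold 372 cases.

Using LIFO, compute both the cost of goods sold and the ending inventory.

COGS = $4,832.70; ending inventory = $6,858.20

Jul 16, 372 sold [LIFO — newest first]: 315 @ $12.70 + 57 @ $14.60 = $4,832.70
Ending inventory: 184 @ $10.80 + 75 @ $9.00 + 84 @ $11.55 + 157 @ $13.20 + 79 @ $14.60 = $6,858.20
Check: goods available $11,690.90 = COGS $4,832.70 + ending $6,858.20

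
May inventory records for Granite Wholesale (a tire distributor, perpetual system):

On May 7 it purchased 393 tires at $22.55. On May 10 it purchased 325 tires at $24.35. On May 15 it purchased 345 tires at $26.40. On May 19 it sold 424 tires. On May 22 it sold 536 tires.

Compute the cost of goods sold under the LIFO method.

May 19, 424 sold [LIFO — newest first]: 345 @ $26.40 + 79 @ $24.35 = $11,031.65
May 22, 536 sold [LIFO — newest first]: 246 @ $24.35 + 290 @ $22.55 = $12,529.60
Total COGS = $11,031.65 + $12,529.60 = $23,561.25
Ending inventory: 103 @ $22.55 = $2,322.65
Check: goods available $25,883.90 = COGS $23,561.25 + ending $2,322.65

COGS = $23,561.25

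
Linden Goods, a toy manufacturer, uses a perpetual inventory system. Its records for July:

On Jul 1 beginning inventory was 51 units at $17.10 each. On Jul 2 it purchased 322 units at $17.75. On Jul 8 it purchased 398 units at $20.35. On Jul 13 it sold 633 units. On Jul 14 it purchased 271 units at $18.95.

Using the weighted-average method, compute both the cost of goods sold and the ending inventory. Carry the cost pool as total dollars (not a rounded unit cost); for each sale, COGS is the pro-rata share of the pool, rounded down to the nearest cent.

After Jul 1: 51 on hand, pool $872.10 (≈ $17.1000 each)
After Jul 2: 373 on hand, pool $6,587.60 (≈ $17.6611 each)
After Jul 8: 771 on hand, pool $14,686.90 (≈ $19.0492 each)
Jul 13, sell 633: 633/771 × $14,686.90 → $12,058.11
After Jul 14: 409 on hand, pool $7,764.24 (≈ $18.9835 each)
Ending inventory (cost pool remaining) = $7,764.24

COGS = $12,058.11; ending inventory = $7,764.24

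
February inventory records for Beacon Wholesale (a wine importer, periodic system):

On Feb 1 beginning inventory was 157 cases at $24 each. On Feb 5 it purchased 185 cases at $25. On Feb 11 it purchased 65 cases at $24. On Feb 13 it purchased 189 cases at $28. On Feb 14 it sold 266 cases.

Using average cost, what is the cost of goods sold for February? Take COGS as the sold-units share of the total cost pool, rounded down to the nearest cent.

Feb 14, sell 266: 266/596 × $15,245.00 → $6,803.97
Ending inventory (cost pool remaining) = $8,441.03
Check: goods available $15,245.00 = COGS $6,803.97 + ending $8,441.03

COGS = $6,803.97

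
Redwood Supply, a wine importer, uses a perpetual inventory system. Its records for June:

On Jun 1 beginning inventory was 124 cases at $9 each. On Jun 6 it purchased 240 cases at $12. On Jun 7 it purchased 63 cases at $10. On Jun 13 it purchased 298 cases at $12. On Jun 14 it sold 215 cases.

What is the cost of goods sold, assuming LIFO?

COGS = $2,580

Jun 14, 215 sold [LIFO — newest first]: 215 @ $12 = $2,580
Ending inventory: 124 @ $9 + 240 @ $12 + 63 @ $10 + 83 @ $12 = $5,622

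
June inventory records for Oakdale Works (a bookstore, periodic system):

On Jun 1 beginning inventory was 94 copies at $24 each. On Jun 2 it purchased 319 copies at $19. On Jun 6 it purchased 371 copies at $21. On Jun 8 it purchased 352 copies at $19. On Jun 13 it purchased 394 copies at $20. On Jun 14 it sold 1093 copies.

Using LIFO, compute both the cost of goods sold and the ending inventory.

Jun 14, 1093 sold [LIFO — newest first]: 394 @ $20 + 352 @ $19 + 347 @ $21 = $21,855
Ending inventory: 94 @ $24 + 319 @ $19 + 24 @ $21 = $8,821

COGS = $21,855; ending inventory = $8,821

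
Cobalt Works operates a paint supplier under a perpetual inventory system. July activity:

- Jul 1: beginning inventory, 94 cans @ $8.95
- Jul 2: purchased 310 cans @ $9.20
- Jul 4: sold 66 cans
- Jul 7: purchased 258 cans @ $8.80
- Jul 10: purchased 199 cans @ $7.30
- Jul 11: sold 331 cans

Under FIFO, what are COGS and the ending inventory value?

COGS = $3,628.90; ending inventory = $3,787.50

Jul 4, 66 sold [FIFO — oldest first]: 66 @ $8.95 = $590.70
Jul 11, 331 sold [FIFO — oldest first]: 28 @ $8.95 + 303 @ $9.20 = $3,038.20
Total COGS = $590.70 + $3,038.20 = $3,628.90
Ending inventory: 7 @ $9.20 + 258 @ $8.80 + 199 @ $7.30 = $3,787.50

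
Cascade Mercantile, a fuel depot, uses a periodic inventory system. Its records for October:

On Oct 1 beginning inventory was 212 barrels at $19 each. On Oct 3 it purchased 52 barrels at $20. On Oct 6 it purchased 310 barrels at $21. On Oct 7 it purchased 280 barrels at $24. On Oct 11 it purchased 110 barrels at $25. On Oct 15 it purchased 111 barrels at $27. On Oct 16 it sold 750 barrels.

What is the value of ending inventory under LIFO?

Ending inventory = $6,349

Oct 16, 750 sold [LIFO — newest first]: 111 @ $27 + 110 @ $25 + 280 @ $24 + 249 @ $21 = $17,696
Ending inventory: 212 @ $19 + 52 @ $20 + 61 @ $21 = $6,349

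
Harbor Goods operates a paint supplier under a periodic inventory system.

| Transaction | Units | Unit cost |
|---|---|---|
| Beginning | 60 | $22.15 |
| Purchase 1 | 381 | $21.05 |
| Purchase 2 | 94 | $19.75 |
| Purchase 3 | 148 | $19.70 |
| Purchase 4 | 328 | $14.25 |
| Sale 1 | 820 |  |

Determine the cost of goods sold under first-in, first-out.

COGS = $16,073.40

Sale 1 (820) [FIFO — oldest first]: 60 @ $22.15 + 381 @ $21.05 + 94 @ $19.75 + 148 @ $19.70 + 137 @ $14.25 = $16,073.40
Ending inventory: 191 @ $14.25 = $2,721.75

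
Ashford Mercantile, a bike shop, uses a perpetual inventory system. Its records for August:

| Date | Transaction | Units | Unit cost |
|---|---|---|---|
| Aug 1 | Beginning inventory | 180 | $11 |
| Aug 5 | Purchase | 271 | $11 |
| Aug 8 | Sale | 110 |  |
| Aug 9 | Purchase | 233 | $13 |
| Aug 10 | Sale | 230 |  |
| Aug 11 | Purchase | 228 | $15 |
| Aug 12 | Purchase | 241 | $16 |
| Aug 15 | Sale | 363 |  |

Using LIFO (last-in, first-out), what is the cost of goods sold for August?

Aug 8, 110 sold [LIFO — newest first]: 110 @ $11 = $1,210
Aug 10, 230 sold [LIFO — newest first]: 230 @ $13 = $2,990
Aug 15, 363 sold [LIFO — newest first]: 241 @ $16 + 122 @ $15 = $5,686
Total COGS = $1,210 + $2,990 + $5,686 = $9,886
Ending inventory: 180 @ $11 + 161 @ $11 + 3 @ $13 + 106 @ $15 = $5,380

COGS = $9,886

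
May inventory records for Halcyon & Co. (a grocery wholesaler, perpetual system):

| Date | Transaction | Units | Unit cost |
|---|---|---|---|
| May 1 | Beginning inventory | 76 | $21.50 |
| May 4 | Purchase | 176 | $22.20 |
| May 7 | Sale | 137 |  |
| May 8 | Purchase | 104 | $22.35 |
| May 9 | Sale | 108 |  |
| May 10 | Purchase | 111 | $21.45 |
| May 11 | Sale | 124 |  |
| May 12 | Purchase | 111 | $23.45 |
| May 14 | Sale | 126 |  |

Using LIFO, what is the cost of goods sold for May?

May 7, 137 sold [LIFO — newest first]: 137 @ $22.20 = $3,041.40
May 9, 108 sold [LIFO — newest first]: 104 @ $22.35 + 4 @ $22.20 = $2,413.20
May 11, 124 sold [LIFO — newest first]: 111 @ $21.45 + 13 @ $22.20 = $2,669.55
May 14, 126 sold [LIFO — newest first]: 111 @ $23.45 + 15 @ $22.20 = $2,935.95
Total COGS = $3,041.40 + $2,413.20 + $2,669.55 + $2,935.95 = $11,060.10
Ending inventory: 76 @ $21.50 + 7 @ $22.20 = $1,789.40

COGS = $11,060.10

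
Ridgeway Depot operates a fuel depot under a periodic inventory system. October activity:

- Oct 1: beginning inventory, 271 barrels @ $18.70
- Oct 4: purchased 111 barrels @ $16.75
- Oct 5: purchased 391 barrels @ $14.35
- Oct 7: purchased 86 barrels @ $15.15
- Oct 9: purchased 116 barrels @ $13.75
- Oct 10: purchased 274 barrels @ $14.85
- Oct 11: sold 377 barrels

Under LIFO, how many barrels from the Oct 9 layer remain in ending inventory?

Oct 11, 377 sold [LIFO — newest first]: 274 @ $14.85 + 103 @ $13.75 = $5,485.15
Ending inventory: 271 @ $18.70 + 111 @ $16.75 + 391 @ $14.35 + 86 @ $15.15 + 13 @ $13.75 = $14,019.45

13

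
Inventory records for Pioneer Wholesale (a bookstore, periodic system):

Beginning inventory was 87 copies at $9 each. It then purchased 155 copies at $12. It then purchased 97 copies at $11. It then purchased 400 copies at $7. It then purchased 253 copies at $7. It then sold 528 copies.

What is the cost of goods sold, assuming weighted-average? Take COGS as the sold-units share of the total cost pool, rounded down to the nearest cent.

Sale 1, sell 528: 528/992 × $8,281.00 → $4,407.62
Ending inventory (cost pool remaining) = $3,873.38
Check: goods available $8,281.00 = COGS $4,407.62 + ending $3,873.38

COGS = $4,407.62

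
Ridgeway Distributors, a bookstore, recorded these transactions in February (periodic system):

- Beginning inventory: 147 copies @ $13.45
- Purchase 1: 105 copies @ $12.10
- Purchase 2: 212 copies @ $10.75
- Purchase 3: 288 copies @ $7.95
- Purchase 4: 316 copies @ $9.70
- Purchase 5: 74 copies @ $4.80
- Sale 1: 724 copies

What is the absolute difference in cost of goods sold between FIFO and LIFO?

$1,389.15

FIFO COGS: 147 @ $13.45 + 105 @ $12.10 + 212 @ $10.75 + 260 @ $7.95 = $7,593.65
LIFO COGS: 74 @ $4.80 + 316 @ $9.70 + 288 @ $7.95 + 46 @ $10.75 = $6,204.50
Difference = |$7,593.65 − $6,204.50| = $1,389.15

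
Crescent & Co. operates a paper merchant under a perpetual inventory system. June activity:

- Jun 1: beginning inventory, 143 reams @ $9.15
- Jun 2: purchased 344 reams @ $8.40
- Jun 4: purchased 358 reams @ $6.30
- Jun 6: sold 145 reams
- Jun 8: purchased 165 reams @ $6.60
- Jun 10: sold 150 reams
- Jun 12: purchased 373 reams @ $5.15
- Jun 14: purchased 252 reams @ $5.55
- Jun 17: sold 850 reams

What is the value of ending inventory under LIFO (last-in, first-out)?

Jun 6, 145 sold [LIFO — newest first]: 145 @ $6.30 = $913.50
Jun 10, 150 sold [LIFO — newest first]: 150 @ $6.60 = $990.00
Jun 17, 850 sold [LIFO — newest first]: 252 @ $5.55 + 373 @ $5.15 + 15 @ $6.60 + 210 @ $6.30 = $4,741.55
Total COGS = $913.50 + $990.00 + $4,741.55 = $6,645.05
Ending inventory: 143 @ $9.15 + 344 @ $8.40 + 3 @ $6.30 = $4,216.95

Ending inventory = $4,216.95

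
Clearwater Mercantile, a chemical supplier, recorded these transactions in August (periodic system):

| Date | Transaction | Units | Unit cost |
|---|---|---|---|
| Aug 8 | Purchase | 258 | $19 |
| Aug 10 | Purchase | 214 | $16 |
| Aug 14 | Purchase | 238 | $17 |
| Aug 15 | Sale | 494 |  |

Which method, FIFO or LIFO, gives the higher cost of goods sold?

FIFO COGS: 258 @ $19 + 214 @ $16 + 22 @ $17 = $8,700
LIFO COGS: 238 @ $17 + 214 @ $16 + 42 @ $19 = $8,268

FIFO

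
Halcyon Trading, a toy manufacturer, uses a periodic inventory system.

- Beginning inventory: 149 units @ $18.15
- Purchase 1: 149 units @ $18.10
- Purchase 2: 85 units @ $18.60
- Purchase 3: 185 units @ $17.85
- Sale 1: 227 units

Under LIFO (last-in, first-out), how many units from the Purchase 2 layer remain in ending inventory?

Sale 1 (227) [LIFO — newest first]: 185 @ $17.85 + 42 @ $18.60 = $4,083.45
Ending inventory: 149 @ $18.15 + 149 @ $18.10 + 43 @ $18.60 = $6,201.05

43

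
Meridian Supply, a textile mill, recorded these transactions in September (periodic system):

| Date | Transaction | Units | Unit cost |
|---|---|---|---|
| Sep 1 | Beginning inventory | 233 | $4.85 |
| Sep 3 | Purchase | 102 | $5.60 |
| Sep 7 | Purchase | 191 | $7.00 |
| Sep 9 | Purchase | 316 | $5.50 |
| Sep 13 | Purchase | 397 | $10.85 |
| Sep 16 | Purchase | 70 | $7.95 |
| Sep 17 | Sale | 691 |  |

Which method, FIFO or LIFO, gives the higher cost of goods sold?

FIFO COGS: 233 @ $4.85 + 102 @ $5.60 + 191 @ $7.00 + 165 @ $5.50 = $3,945.75
LIFO COGS: 70 @ $7.95 + 397 @ $10.85 + 224 @ $5.50 = $6,095.95

LIFO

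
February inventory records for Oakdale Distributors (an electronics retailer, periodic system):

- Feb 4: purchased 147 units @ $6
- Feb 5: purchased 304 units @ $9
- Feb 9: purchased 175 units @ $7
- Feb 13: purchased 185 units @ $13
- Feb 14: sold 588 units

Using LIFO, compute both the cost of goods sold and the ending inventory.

Feb 14, 588 sold [LIFO — newest first]: 185 @ $13 + 175 @ $7 + 228 @ $9 = $5,682
Ending inventory: 147 @ $6 + 76 @ $9 = $1,566

COGS = $5,682; ending inventory = $1,566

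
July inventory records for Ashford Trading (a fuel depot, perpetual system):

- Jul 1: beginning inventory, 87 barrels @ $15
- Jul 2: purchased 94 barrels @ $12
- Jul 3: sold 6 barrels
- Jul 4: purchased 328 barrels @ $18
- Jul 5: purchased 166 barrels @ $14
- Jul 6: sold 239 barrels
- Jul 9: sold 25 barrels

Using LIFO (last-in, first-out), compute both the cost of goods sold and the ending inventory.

COGS = $4,160; ending inventory = $6,501

Jul 3, 6 sold [LIFO — newest first]: 6 @ $12 = $72
Jul 6, 239 sold [LIFO — newest first]: 166 @ $14 + 73 @ $18 = $3,638
Jul 9, 25 sold [LIFO — newest first]: 25 @ $18 = $450
Total COGS = $72 + $3,638 + $450 = $4,160
Ending inventory: 87 @ $15 + 88 @ $12 + 230 @ $18 = $6,501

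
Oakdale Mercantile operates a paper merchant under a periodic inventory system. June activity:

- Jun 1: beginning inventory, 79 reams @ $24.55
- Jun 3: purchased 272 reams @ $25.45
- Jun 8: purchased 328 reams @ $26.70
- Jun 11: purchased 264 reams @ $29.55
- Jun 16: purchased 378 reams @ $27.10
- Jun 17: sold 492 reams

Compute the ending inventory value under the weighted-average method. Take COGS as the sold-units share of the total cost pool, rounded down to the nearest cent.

Ending inventory = $22,381.40

Jun 17, sell 492: 492/1321 × $35,664.45 → $13,283.05
Ending inventory (cost pool remaining) = $22,381.40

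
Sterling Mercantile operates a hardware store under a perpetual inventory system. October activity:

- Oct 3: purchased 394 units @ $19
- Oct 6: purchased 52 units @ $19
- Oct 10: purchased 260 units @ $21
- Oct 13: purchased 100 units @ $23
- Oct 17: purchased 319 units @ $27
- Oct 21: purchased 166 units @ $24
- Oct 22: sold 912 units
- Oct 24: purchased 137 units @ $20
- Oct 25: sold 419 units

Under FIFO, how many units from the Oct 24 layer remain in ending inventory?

Oct 22, 912 sold [FIFO — oldest first]: 394 @ $19 + 52 @ $19 + 260 @ $21 + 100 @ $23 + 106 @ $27 = $19,096
Oct 25, 419 sold [FIFO — oldest first]: 213 @ $27 + 166 @ $24 + 40 @ $20 = $10,535
Total COGS = $19,096 + $10,535 = $29,631
Ending inventory: 97 @ $20 = $1,940
Check: goods available $31,571 = COGS $29,631 + ending $1,940

97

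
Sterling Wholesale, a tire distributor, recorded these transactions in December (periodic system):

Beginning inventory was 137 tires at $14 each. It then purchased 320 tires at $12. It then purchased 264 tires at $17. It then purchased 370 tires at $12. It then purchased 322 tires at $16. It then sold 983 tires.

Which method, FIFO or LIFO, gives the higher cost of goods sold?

LIFO

FIFO COGS: 137 @ $14 + 320 @ $12 + 264 @ $17 + 262 @ $12 = $13,390
LIFO COGS: 322 @ $16 + 370 @ $12 + 264 @ $17 + 27 @ $12 = $14,404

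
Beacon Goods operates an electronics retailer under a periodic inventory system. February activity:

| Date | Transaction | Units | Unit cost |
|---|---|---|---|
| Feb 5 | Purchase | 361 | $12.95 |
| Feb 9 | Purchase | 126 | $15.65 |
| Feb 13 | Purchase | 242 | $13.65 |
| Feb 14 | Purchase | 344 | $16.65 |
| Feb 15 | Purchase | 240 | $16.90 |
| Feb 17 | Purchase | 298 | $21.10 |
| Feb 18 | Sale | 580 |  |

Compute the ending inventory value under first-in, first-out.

Feb 18, 580 sold [FIFO — oldest first]: 361 @ $12.95 + 126 @ $15.65 + 93 @ $13.65 = $7,916.30
Ending inventory: 149 @ $13.65 + 344 @ $16.65 + 240 @ $16.90 + 298 @ $21.10 = $18,105.25

Ending inventory = $18,105.25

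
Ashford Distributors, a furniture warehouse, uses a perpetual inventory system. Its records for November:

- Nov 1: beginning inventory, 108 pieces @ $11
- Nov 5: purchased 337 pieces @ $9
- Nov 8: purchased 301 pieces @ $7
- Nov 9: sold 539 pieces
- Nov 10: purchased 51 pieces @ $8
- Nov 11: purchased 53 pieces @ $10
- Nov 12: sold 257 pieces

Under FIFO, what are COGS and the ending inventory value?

Nov 9, 539 sold [FIFO — oldest first]: 108 @ $11 + 337 @ $9 + 94 @ $7 = $4,879
Nov 12, 257 sold [FIFO — oldest first]: 207 @ $7 + 50 @ $8 = $1,849
Total COGS = $4,879 + $1,849 = $6,728
Ending inventory: 1 @ $8 + 53 @ $10 = $538

COGS = $6,728; ending inventory = $538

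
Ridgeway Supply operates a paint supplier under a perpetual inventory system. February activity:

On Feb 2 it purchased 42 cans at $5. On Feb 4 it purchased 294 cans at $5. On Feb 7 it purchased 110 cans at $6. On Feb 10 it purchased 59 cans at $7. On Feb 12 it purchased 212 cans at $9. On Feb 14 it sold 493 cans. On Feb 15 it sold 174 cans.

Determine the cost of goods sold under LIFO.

COGS = $4,411

Feb 14, 493 sold [LIFO — newest first]: 212 @ $9 + 59 @ $7 + 110 @ $6 + 112 @ $5 = $3,541
Feb 15, 174 sold [LIFO — newest first]: 174 @ $5 = $870
Total COGS = $3,541 + $870 = $4,411
Ending inventory: 42 @ $5 + 8 @ $5 = $250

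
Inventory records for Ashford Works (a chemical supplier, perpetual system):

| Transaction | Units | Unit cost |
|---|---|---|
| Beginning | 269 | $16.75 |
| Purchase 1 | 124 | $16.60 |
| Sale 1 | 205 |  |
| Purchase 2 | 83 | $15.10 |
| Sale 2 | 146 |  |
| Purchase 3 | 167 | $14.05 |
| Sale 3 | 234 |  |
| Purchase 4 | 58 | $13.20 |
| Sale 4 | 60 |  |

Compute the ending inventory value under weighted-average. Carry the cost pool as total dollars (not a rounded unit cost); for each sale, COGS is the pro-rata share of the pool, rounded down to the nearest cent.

After Beginning: 269 on hand, pool $4,505.75 (≈ $16.7500 each)
After Purchase 1: 393 on hand, pool $6,564.15 (≈ $16.7027 each)
Sale 1, sell 205: 205/393 × $6,564.15 → $3,424.04
After Purchase 2: 271 on hand, pool $4,393.41 (≈ $16.2118 each)
Sale 2, sell 146: 146/271 × $4,393.41 → $2,366.92
After Purchase 3: 292 on hand, pool $4,372.84 (≈ $14.9755 each)
Sale 3, sell 234: 234/292 × $4,372.84 → $3,504.26
After Purchase 4: 116 on hand, pool $1,634.18 (≈ $14.0878 each)
Sale 4, sell 60: 60/116 × $1,634.18 → $845.26
Total COGS = $3,424.04 + $2,366.92 + $3,504.26 + $845.26 = $10,140.48
Ending inventory (cost pool remaining) = $788.92
Check: goods available $10,929.40 = COGS $10,140.48 + ending $788.92

Ending inventory = $788.92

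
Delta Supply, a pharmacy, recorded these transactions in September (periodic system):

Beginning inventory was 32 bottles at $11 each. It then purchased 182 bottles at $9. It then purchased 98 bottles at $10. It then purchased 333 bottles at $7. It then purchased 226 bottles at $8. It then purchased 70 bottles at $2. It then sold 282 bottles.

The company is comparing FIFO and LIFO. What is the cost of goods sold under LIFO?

COGS = $1,836

FIFO COGS: 32 @ $11 + 182 @ $9 + 68 @ $10 = $2,670
LIFO COGS: 70 @ $2 + 212 @ $8 = $1,836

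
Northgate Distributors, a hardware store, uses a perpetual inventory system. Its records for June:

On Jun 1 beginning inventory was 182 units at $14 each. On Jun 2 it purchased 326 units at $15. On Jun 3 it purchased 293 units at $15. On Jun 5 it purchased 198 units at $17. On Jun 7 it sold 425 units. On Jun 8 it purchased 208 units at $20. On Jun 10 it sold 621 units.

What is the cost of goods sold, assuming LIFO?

Jun 7, 425 sold [LIFO — newest first]: 198 @ $17 + 227 @ $15 = $6,771
Jun 10, 621 sold [LIFO — newest first]: 208 @ $20 + 66 @ $15 + 326 @ $15 + 21 @ $14 = $10,334
Total COGS = $6,771 + $10,334 = $17,105
Ending inventory: 161 @ $14 = $2,254
Check: goods available $19,359 = COGS $17,105 + ending $2,254

COGS = $17,105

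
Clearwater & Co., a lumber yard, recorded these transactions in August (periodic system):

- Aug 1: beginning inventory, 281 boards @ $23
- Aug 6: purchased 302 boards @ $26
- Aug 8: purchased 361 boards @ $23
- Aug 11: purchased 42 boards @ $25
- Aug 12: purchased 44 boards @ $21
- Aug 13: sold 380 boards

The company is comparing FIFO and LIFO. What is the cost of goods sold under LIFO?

FIFO COGS: 281 @ $23 + 99 @ $26 = $9,037
LIFO COGS: 44 @ $21 + 42 @ $25 + 294 @ $23 = $8,736

COGS = $8,736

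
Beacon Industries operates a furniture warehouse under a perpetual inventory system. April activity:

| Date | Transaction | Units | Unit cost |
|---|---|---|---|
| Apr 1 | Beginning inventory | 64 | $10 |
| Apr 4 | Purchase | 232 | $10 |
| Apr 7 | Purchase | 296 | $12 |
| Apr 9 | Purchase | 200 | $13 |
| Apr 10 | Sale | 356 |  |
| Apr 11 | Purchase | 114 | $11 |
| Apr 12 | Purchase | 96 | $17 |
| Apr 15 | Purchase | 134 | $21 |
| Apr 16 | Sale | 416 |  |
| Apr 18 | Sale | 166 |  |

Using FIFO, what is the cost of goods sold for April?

Apr 10, 356 sold [FIFO — oldest first]: 64 @ $10 + 232 @ $10 + 60 @ $12 = $3,680
Apr 16, 416 sold [FIFO — oldest first]: 236 @ $12 + 180 @ $13 = $5,172
Apr 18, 166 sold [FIFO — oldest first]: 20 @ $13 + 114 @ $11 + 32 @ $17 = $2,058
Total COGS = $3,680 + $5,172 + $2,058 = $10,910
Ending inventory: 64 @ $17 + 134 @ $21 = $3,902

COGS = $10,910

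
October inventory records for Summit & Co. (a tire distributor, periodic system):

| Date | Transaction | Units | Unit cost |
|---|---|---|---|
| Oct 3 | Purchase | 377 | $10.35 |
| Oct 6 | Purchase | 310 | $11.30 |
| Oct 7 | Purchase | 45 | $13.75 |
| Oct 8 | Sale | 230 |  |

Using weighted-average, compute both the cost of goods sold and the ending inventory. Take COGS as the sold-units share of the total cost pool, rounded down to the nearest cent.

COGS = $2,521.10; ending inventory = $5,502.60

Oct 8, sell 230: 230/732 × $8,023.70 → $2,521.10
Ending inventory (cost pool remaining) = $5,502.60
Check: goods available $8,023.70 = COGS $2,521.10 + ending $5,502.60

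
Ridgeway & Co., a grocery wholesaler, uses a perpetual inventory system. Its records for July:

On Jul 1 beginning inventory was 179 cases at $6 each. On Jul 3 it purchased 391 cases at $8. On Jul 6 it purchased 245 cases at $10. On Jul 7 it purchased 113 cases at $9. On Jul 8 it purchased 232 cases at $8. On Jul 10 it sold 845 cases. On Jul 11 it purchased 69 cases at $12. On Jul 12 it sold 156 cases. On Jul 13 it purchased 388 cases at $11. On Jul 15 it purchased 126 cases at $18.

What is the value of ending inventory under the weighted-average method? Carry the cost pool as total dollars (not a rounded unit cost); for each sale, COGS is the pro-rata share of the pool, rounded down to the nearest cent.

Ending inventory = $8,563.39

After Jul 1: 179 on hand, pool $1,074.00 (≈ $6.0000 each)
After Jul 3: 570 on hand, pool $4,202.00 (≈ $7.3719 each)
After Jul 6: 815 on hand, pool $6,652.00 (≈ $8.1620 each)
After Jul 7: 928 on hand, pool $7,669.00 (≈ $8.2640 each)
After Jul 8: 1160 on hand, pool $9,525.00 (≈ $8.2112 each)
Jul 10, sell 845: 845/1160 × $9,525.00 → $6,938.46
After Jul 11: 384 on hand, pool $3,414.54 (≈ $8.8920 each)
Jul 12, sell 156: 156/384 × $3,414.54 → $1,387.15
After Jul 13: 616 on hand, pool $6,295.39 (≈ $10.2198 each)
After Jul 15: 742 on hand, pool $8,563.39 (≈ $11.5410 each)
Total COGS = $6,938.46 + $1,387.15 = $8,325.61
Ending inventory (cost pool remaining) = $8,563.39
Check: goods available $16,889.00 = COGS $8,325.61 + ending $8,563.39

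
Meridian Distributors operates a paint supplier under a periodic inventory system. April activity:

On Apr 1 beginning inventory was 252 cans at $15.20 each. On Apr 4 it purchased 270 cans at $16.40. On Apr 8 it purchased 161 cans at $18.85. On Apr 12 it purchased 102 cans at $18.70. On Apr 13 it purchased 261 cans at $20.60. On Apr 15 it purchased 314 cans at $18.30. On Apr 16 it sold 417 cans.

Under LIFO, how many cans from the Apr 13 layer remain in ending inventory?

Apr 16, 417 sold [LIFO — newest first]: 314 @ $18.30 + 103 @ $20.60 = $7,868.00
Ending inventory: 252 @ $15.20 + 270 @ $16.40 + 161 @ $18.85 + 102 @ $18.70 + 158 @ $20.60 = $16,455.45
Check: goods available $24,323.45 = COGS $7,868.00 + ending $16,455.45

158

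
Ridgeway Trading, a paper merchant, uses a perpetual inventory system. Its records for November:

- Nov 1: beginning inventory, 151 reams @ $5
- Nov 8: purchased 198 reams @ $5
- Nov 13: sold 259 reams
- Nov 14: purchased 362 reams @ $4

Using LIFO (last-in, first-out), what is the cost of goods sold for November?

COGS = $1,295

Nov 13, 259 sold [LIFO — newest first]: 198 @ $5 + 61 @ $5 = $1,295
Ending inventory: 90 @ $5 + 362 @ $4 = $1,898
Check: goods available $3,193 = COGS $1,295 + ending $1,898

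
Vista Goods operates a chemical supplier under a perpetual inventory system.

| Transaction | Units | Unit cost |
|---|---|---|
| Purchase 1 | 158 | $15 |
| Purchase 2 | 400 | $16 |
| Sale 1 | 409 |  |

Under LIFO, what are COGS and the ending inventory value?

COGS = $6,535; ending inventory = $2,235

Sale 1 (409) [LIFO — newest first]: 400 @ $16 + 9 @ $15 = $6,535
Ending inventory: 149 @ $15 = $2,235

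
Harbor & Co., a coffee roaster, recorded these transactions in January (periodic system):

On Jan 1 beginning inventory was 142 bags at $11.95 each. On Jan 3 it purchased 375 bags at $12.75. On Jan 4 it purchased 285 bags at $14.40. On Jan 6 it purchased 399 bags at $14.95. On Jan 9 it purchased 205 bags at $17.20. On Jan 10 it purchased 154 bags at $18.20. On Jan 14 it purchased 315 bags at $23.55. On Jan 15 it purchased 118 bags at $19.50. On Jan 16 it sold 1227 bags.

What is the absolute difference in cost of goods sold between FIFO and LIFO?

FIFO COGS: 142 @ $11.95 + 375 @ $12.75 + 285 @ $14.40 + 399 @ $14.95 + 26 @ $17.20 = $16,994.40
LIFO COGS: 118 @ $19.50 + 315 @ $23.55 + 154 @ $18.20 + 205 @ $17.20 + 399 @ $14.95 + 36 @ $14.40 = $22,531.50
Difference = |$16,994.40 − $22,531.50| = $5,537.10

$5,537.10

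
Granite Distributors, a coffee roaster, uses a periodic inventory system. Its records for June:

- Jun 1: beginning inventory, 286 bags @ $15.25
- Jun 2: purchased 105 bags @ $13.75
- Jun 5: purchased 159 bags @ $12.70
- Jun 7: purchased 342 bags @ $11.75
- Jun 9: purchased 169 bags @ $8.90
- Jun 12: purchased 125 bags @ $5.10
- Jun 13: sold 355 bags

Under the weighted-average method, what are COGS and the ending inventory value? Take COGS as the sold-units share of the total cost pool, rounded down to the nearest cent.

COGS = $4,185.96; ending inventory = $9,798.69

Jun 13, sell 355: 355/1186 × $13,984.65 → $4,185.96
Ending inventory (cost pool remaining) = $9,798.69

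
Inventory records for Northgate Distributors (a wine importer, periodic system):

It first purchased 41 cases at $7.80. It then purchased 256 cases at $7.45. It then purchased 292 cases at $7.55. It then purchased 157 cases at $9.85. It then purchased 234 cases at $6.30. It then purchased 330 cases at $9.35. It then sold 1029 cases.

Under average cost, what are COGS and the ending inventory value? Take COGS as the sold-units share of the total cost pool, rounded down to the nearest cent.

Sale 1, sell 1029: 1029/1310 × $10,537.75 → $8,277.36
Ending inventory (cost pool remaining) = $2,260.39
Check: goods available $10,537.75 = COGS $8,277.36 + ending $2,260.39

COGS = $8,277.36; ending inventory = $2,260.39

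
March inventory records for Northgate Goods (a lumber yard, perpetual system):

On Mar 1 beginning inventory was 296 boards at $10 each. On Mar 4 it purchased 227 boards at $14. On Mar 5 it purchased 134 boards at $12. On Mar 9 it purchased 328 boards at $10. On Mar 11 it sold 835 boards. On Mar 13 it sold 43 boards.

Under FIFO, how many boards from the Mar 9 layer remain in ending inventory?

107

Mar 11, 835 sold [FIFO — oldest first]: 296 @ $10 + 227 @ $14 + 134 @ $12 + 178 @ $10 = $9,526
Mar 13, 43 sold [FIFO — oldest first]: 43 @ $10 = $430
Total COGS = $9,526 + $430 = $9,956
Ending inventory: 107 @ $10 = $1,070
Check: goods available $11,026 = COGS $9,956 + ending $1,070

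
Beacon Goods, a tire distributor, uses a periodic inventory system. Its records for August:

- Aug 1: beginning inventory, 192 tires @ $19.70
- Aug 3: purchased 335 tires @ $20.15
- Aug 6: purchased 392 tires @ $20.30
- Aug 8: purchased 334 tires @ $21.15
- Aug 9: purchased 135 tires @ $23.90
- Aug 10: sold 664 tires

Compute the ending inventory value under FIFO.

Ending inventory = $15,467.10

Aug 10, 664 sold [FIFO — oldest first]: 192 @ $19.70 + 335 @ $20.15 + 137 @ $20.30 = $13,313.75
Ending inventory: 255 @ $20.30 + 334 @ $21.15 + 135 @ $23.90 = $15,467.10
Check: goods available $28,780.85 = COGS $13,313.75 + ending $15,467.10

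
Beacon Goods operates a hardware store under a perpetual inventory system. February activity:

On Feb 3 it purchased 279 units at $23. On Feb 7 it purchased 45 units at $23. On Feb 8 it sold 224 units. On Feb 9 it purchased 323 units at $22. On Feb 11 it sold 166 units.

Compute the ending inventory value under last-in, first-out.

Ending inventory = $5,754

Feb 8, 224 sold [LIFO — newest first]: 45 @ $23 + 179 @ $23 = $5,152
Feb 11, 166 sold [LIFO — newest first]: 166 @ $22 = $3,652
Total COGS = $5,152 + $3,652 = $8,804
Ending inventory: 100 @ $23 + 157 @ $22 = $5,754
Check: goods available $14,558 = COGS $8,804 + ending $5,754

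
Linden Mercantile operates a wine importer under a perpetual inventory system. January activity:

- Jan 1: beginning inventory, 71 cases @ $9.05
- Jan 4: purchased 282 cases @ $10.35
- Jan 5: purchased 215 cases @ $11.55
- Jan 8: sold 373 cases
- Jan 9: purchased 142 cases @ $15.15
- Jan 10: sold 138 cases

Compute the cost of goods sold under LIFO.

COGS = $6,209.25

Jan 8, 373 sold [LIFO — newest first]: 215 @ $11.55 + 158 @ $10.35 = $4,118.55
Jan 10, 138 sold [LIFO — newest first]: 138 @ $15.15 = $2,090.70
Total COGS = $4,118.55 + $2,090.70 = $6,209.25
Ending inventory: 71 @ $9.05 + 124 @ $10.35 + 4 @ $15.15 = $1,986.55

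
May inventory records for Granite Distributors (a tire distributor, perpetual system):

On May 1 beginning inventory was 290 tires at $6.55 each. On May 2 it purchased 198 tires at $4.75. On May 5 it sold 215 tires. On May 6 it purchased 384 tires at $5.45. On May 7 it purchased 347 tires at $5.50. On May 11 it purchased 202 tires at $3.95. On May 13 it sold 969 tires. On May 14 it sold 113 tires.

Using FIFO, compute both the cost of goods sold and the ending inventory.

May 5, 215 sold [FIFO — oldest first]: 215 @ $6.55 = $1,408.25
May 13, 969 sold [FIFO — oldest first]: 75 @ $6.55 + 198 @ $4.75 + 384 @ $5.45 + 312 @ $5.50 = $5,240.55
May 14, 113 sold [FIFO — oldest first]: 35 @ $5.50 + 78 @ $3.95 = $500.60
Total COGS = $1,408.25 + $5,240.55 + $500.60 = $7,149.40
Ending inventory: 124 @ $3.95 = $489.80

COGS = $7,149.40; ending inventory = $489.80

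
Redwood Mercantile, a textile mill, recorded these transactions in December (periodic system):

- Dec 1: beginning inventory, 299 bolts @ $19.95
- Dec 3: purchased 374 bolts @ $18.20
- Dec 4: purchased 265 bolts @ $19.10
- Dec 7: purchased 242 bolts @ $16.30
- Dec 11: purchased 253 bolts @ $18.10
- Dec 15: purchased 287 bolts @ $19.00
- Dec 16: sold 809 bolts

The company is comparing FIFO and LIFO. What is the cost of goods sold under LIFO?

COGS = $14,492.60

FIFO COGS: 299 @ $19.95 + 374 @ $18.20 + 136 @ $19.10 = $15,369.45
LIFO COGS: 287 @ $19.00 + 253 @ $18.10 + 242 @ $16.30 + 27 @ $19.10 = $14,492.60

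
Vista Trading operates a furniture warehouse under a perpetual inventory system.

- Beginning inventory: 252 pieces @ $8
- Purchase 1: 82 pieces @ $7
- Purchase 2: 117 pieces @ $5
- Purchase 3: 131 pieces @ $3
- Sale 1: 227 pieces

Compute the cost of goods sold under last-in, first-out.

COGS = $873

Sale 1 (227) [LIFO — newest first]: 131 @ $3 + 96 @ $5 = $873
Ending inventory: 252 @ $8 + 82 @ $7 + 21 @ $5 = $2,695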